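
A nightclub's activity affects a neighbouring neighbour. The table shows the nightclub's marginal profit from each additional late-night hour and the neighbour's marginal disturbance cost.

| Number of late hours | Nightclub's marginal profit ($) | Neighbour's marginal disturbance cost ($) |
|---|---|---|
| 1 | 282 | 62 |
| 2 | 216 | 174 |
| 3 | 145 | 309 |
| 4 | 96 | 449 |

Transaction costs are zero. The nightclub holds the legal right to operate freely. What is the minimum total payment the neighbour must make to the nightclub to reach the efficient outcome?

$241

Left alone the nightclub would choose level 4 (marginal profit stays positive).
Efficient level: k* = 2 (marginal profit ≥ marginal disturbance cost through 2).
The neighbour must at least cover the nightclub's forgone profit from cutting 4→2: 145 + 96 = 241.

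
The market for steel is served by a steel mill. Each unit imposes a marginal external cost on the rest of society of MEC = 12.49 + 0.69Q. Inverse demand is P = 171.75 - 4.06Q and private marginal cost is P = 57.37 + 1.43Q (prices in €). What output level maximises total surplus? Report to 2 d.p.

Social marginal cost = private MC + MEC = 69.86 + 2.12Q.
Set SMC = demand: 69.86 + 2.12Q = 171.75 - 4.06Q → Q* = 16.4871.

Q* = 16.49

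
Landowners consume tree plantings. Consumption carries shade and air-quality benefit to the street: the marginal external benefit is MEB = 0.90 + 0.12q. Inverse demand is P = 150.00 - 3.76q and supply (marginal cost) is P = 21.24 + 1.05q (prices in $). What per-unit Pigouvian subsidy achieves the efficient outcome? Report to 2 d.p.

Social marginal benefit = demand + MEB = 150.90 - 3.64q.
Set SMB = MC: 150.90 - 3.64q = 21.24 + 1.05q → q* = 27.6461.
The Pigouvian subsidy equals MEB at q*: 0.90 + 0.12×27.6461 = 4.2175.

subsidy = $4.22 per unit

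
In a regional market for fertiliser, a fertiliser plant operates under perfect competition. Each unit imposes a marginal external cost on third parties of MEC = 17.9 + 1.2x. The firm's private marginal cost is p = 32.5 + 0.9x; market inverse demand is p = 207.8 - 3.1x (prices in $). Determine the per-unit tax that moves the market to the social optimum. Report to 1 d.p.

tax = $54.2 per unit

Social marginal cost = private MC + MEC = 50.4 + 2.1x.
Set SMC = demand: 50.4 + 2.1x = 207.8 - 3.1x → x* = 30.2692.
The Pigouvian tax equals MEC at x*: 17.9 + 1.2×30.2692 = 54.2230.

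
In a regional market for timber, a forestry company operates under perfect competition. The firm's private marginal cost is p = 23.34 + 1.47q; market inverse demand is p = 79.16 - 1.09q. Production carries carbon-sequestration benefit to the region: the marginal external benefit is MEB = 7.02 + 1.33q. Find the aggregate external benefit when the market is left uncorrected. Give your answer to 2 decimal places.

469.24

Market equilibrium (private): 23.34 + 1.47q = 79.16 - 1.09q → q_m = 21.8047.
Total external benefit = ∫₀^{q_m} (7.02 + 1.33q) dq = 7.02×21.8047 + ½×1.33×21.8047² = 469.2399.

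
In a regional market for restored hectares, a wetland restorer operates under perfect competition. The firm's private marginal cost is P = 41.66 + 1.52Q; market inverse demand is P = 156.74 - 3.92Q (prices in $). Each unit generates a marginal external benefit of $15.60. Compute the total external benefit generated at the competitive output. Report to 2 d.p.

$330.01

Market equilibrium (private): 41.66 + 1.52Q = 156.74 - 3.92Q → Q_m = 21.1544.
Total external benefit = MEB × Q_m = 15.60 × 21.1544 = 330.0086.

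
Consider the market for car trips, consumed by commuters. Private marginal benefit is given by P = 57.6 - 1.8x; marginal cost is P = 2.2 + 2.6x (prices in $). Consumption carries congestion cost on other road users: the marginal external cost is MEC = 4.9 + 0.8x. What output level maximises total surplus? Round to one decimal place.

Social marginal benefit = demand − MEC = 52.7 - 2.6x.
Set SMB = MC: 52.7 - 2.6x = 2.2 + 2.6x → x* = 9.7115.

x* = 9.7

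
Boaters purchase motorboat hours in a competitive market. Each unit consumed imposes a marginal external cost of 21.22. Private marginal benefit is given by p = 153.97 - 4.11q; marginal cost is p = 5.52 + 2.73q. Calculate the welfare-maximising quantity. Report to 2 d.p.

Social marginal benefit = demand − MEC = 132.75 - 4.11q.
Set SMB = MC: 132.75 - 4.11q = 5.52 + 2.73q → q* = 18.6009.

q* = 18.60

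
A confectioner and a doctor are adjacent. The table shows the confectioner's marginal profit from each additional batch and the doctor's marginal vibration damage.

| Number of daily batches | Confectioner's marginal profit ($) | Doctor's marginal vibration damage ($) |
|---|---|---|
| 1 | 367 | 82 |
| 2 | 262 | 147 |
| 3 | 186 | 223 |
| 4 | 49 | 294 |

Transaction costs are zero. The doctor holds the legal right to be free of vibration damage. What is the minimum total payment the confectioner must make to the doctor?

Efficient level: marginal profit ≥ marginal vibration damage through level 2, so k* = 2.
With the doctor holding the right, the confectioner must at least compensate total damage at k*: 82 + 147 = 229.

$229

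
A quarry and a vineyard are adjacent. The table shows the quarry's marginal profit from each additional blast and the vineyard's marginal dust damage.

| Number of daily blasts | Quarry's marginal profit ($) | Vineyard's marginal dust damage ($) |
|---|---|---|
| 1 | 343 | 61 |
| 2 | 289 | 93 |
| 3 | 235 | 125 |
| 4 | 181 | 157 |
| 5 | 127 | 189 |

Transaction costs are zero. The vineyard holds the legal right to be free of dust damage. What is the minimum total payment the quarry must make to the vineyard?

$436

Efficient level: marginal profit ≥ marginal dust damage through level 4, so k* = 4.
With the vineyard holding the right, the quarry must at least compensate total damage at k*: 61 + 93 + 125 + 157 = 436.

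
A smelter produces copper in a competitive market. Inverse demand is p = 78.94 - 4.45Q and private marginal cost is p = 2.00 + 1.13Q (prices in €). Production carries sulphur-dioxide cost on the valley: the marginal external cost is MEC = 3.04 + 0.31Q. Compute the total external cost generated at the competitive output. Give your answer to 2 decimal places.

€71.39

Market equilibrium (private): 2.00 + 1.13Q = 78.94 - 4.45Q → Q_m = 13.7885.
Total external cost = ∫₀^{Q_m} (3.04 + 0.31Q) dQ = 3.04×13.7885 + ½×0.31×13.7885² = 71.3861.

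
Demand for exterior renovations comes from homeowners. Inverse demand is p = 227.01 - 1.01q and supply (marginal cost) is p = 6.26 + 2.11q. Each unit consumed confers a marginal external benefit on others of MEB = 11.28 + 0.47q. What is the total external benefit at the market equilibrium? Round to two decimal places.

Market equilibrium (private): 6.26 + 2.11q = 227.01 - 1.01q → q_m = 70.7532.
Total external benefit = ∫₀^{q_m} (11.28 + 0.47q) dq = 11.28×70.7532 + ½×0.47×70.7532² = 1974.5097.

1974.51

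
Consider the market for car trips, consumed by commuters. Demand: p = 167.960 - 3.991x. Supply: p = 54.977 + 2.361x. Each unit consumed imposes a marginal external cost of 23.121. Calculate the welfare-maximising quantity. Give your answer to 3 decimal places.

Social marginal benefit = demand − MEC = 144.839 - 3.991x.
Set SMB = MC: 144.839 - 3.991x = 54.977 + 2.361x → x* = 14.1470.

x* = 14.147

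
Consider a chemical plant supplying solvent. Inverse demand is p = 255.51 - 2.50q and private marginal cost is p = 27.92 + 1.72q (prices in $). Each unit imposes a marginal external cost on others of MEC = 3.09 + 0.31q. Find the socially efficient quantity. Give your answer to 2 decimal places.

q* = 49.56

Social marginal cost = private MC + MEC = 31.01 + 2.03q.
Set SMC = demand: 31.01 + 2.03q = 255.51 - 2.50q → q* = 49.5585.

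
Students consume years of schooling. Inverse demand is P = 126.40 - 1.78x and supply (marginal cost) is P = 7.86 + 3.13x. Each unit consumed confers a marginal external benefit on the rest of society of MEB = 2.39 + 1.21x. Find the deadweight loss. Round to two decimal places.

Market equilibrium (private): 7.86 + 3.13x = 126.40 - 1.78x → x_m = 24.1426.
Social marginal benefit = demand + MEB = 128.79 - 0.57x.
Set SMB = MC: 128.79 - 0.57x = 7.86 + 3.13x → x* = 32.6838.
The welfare-loss triangle has base |x_m − x*| and height MEB(x_m) (the vertical gap between SMB and MC is zero at x* and MEB at x_m).
DWL = ½ × 8.5412 × 31.6025 = 134.9616.

DWL = 134.96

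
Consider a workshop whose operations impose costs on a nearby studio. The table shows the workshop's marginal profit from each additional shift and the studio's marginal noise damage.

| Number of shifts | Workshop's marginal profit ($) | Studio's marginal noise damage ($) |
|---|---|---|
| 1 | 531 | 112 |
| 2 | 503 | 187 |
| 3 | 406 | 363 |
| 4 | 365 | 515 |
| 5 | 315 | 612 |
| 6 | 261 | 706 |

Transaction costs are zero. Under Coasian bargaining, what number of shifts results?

3

Bargaining reaches the level where marginal profit last exceeds marginal noise damage.
That holds through level 3 (406 ≥ 363) but not at 4 (365 < 515).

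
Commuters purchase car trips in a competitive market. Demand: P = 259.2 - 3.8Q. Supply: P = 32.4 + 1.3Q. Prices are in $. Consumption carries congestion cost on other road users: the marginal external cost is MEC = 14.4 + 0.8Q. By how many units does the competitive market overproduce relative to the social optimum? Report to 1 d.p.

8.5 units

Market equilibrium (private): 32.4 + 1.3Q = 259.2 - 3.8Q → Q_m = 44.4706.
Social marginal benefit = demand − MEC = 244.8 - 4.6Q.
Set SMB = MC: 244.8 - 4.6Q = 32.4 + 1.3Q → Q* = 36.0000.
Gap = |44.4706 − 36.0000| = 8.4706.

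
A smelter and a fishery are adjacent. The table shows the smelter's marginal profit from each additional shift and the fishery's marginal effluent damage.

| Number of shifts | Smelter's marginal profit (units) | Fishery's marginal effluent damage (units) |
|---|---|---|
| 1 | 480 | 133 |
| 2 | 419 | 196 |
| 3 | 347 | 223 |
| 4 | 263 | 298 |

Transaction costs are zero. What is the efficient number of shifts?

3

Bargaining reaches the level where marginal profit last exceeds marginal effluent damage.
That holds through level 3 (347 ≥ 223) but not at 4 (263 < 298).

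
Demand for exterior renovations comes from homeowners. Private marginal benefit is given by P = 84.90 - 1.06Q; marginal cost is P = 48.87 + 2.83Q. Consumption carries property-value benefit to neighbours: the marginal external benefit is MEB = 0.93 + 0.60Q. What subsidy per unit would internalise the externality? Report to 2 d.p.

subsidy = 7.67 per unit

Social marginal benefit = demand + MEB = 85.83 - 0.46Q.
Set SMB = MC: 85.83 - 0.46Q = 48.87 + 2.83Q → Q* = 11.2340.
The Pigouvian subsidy equals MEB at Q*: 0.93 + 0.60×11.2340 = 7.6704.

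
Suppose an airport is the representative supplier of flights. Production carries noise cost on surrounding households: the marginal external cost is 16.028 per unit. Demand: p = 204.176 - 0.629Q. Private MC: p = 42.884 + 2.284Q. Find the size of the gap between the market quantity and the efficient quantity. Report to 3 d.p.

5.502 units

Market equilibrium (private): 42.884 + 2.284Q = 204.176 - 0.629Q → Q_m = 55.3697.
Social marginal cost = private MC + MEC = 58.912 + 2.284Q.
Set SMC = demand: 58.912 + 2.284Q = 204.176 - 0.629Q → Q* = 49.8675.
Gap = |55.3697 − 49.8675| = 5.5022.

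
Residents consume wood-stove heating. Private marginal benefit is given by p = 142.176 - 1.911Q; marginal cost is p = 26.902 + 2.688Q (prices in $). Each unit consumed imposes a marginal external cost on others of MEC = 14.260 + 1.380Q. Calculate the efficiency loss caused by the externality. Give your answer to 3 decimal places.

DWL = $199.556

Market equilibrium (private): 26.902 + 2.688Q = 142.176 - 1.911Q → Q_m = 25.0650.
Social marginal benefit = demand − MEC = 127.916 - 3.291Q.
Set SMB = MC: 127.916 - 3.291Q = 26.902 + 2.688Q → Q* = 16.8948.
The welfare-loss triangle has base |Q_m − Q*| and height MEC(Q_m) (the vertical gap between SMB and MC is zero at Q* and MEC at Q_m).
DWL = ½ × 8.1702 × 48.8497 = 199.5559.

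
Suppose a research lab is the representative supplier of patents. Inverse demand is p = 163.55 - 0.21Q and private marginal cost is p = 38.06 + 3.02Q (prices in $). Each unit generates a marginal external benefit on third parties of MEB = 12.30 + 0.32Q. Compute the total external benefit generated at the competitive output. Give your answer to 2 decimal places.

$719.38

Market equilibrium (private): 38.06 + 3.02Q = 163.55 - 0.21Q → Q_m = 38.8514.
Total external benefit = ∫₀^{Q_m} (12.30 + 0.32Q) dQ = 12.30×38.8514 + ½×0.32×38.8514² = 719.3812.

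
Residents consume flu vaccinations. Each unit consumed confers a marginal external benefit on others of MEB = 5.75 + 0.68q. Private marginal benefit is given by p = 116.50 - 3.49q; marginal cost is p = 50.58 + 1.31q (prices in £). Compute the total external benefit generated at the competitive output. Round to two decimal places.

£143.09

Market equilibrium (private): 50.58 + 1.31q = 116.50 - 3.49q → q_m = 13.7333.
Total external benefit = ∫₀^{q_m} (5.75 + 0.68q) dq = 5.75×13.7333 + ½×0.68×13.7333² = 143.0917.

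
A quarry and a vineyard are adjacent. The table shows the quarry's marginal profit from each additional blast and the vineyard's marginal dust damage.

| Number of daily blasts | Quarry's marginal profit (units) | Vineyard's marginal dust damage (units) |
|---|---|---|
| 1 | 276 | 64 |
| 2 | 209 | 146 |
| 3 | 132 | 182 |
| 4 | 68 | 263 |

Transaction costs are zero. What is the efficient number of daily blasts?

Bargaining reaches the level where marginal profit last exceeds marginal dust damage.
That holds through level 2 (209 ≥ 146) but not at 3 (132 < 182).

2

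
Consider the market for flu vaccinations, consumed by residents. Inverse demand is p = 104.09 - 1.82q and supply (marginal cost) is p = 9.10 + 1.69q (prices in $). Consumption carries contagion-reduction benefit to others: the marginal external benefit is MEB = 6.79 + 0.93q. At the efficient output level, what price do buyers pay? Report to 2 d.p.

P = $32.29

Social marginal benefit = demand + MEB = 110.88 - 0.89q.
Set SMB = MC: 110.88 - 0.89q = 9.10 + 1.69q → q* = 39.4496.
Consumer price on the demand curve at q*: 104.09 − 1.82×39.4496 = 32.2917.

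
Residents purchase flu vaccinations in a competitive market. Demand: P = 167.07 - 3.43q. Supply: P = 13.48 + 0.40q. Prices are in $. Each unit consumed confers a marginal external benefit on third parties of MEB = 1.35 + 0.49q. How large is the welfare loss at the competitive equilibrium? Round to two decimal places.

Market equilibrium (private): 13.48 + 0.40q = 167.07 - 3.43q → q_m = 40.1018.
Social marginal benefit = demand + MEB = 168.42 - 2.94q.
Set SMB = MC: 168.42 - 2.94q = 13.48 + 0.40q → q* = 46.3892.
Height of the DWL triangle at q_m is SMB(q_m) − MC(q_m) = MEB(q_m) = 20.9999.
DWL = ½ × 6.2874 × 20.9999 = 66.0174.

DWL = $66.02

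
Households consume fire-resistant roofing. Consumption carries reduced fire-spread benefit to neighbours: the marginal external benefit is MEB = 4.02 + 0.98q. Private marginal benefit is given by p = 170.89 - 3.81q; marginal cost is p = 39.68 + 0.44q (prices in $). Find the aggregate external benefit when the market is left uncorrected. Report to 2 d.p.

$591.15

Market equilibrium (private): 39.68 + 0.44q = 170.89 - 3.81q → q_m = 30.8729.
Total external benefit = ∫₀^{q_m} (4.02 + 0.98q) dq = 4.02×30.8729 + ½×0.98×30.8729² = 591.1457.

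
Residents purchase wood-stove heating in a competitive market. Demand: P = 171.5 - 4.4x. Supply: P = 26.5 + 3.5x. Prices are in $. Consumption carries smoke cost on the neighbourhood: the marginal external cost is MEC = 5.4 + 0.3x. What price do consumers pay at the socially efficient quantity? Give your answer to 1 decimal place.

Social marginal benefit = demand − MEC = 166.1 - 4.7x.
Set SMB = MC: 166.1 - 4.7x = 26.5 + 3.5x → x* = 17.0244.
Consumer price on the demand curve at x*: 171.5 − 4.4×17.0244 = 96.5926.

P = $96.6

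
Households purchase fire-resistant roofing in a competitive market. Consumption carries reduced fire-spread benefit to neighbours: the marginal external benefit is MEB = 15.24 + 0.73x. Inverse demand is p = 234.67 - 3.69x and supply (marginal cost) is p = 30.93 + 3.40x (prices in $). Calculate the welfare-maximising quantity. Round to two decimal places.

x* = 34.43

Social marginal benefit = demand + MEB = 249.91 - 2.96x.
Set SMB = MC: 249.91 - 2.96x = 30.93 + 3.40x → x* = 34.4308.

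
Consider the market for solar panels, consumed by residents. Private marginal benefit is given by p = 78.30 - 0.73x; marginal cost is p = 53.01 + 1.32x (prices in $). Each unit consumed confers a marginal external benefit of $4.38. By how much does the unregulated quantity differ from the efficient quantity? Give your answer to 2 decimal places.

Market equilibrium (private): 53.01 + 1.32x = 78.30 - 0.73x → x_m = 12.3366.
Social marginal benefit = demand + MEB = 82.68 - 0.73x.
Set SMB = MC: 82.68 - 0.73x = 53.01 + 1.32x → x* = 14.4732.
Gap = |12.3366 − 14.4732| = 2.1366.

2.14 units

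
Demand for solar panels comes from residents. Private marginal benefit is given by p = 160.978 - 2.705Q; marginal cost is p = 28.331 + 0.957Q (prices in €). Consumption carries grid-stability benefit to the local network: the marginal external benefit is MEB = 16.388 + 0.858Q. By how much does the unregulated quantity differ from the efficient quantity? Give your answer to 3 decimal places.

Market equilibrium (private): 28.331 + 0.957Q = 160.978 - 2.705Q → Q_m = 36.2226.
Social marginal benefit = demand + MEB = 177.366 - 1.847Q.
Set SMB = MC: 177.366 - 1.847Q = 28.331 + 0.957Q → Q* = 53.1509.
Gap = |36.2226 − 53.1509| = 16.9283.

16.928 units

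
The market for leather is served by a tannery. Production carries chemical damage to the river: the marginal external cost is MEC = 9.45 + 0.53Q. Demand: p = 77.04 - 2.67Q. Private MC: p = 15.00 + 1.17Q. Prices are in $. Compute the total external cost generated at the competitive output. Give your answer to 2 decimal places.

Market equilibrium (private): 15.00 + 1.17Q = 77.04 - 2.67Q → Q_m = 16.1563.
Total external cost = ∫₀^{Q_m} (9.45 + 0.53Q) dQ = 9.45×16.1563 + ½×0.53×16.1563² = 221.8489.

$221.85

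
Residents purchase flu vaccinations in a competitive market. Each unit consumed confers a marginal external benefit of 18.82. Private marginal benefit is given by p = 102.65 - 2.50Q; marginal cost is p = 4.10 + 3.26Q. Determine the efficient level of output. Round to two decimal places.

Q* = 20.38

Social marginal benefit = demand + MEB = 121.47 - 2.50Q.
Set SMB = MC: 121.47 - 2.50Q = 4.10 + 3.26Q → Q* = 20.3767.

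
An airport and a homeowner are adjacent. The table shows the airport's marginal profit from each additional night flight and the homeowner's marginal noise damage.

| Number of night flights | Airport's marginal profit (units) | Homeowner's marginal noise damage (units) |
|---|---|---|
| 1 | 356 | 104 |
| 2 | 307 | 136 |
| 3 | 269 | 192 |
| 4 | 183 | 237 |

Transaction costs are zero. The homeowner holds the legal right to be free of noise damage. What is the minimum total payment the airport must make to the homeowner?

432

Efficient level: marginal profit ≥ marginal noise damage through level 3, so k* = 3.
With the homeowner holding the right, the airport must at least compensate total damage at k*: 104 + 136 + 192 = 432.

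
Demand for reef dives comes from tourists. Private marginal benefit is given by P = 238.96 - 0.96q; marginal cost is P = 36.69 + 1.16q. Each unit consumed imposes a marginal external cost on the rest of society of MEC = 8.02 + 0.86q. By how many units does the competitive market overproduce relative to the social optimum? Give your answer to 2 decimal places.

30.23 units

Market equilibrium (private): 36.69 + 1.16q = 238.96 - 0.96q → q_m = 95.4104.
Social marginal benefit = demand − MEC = 230.94 - 1.82q.
Set SMB = MC: 230.94 - 1.82q = 36.69 + 1.16q → q* = 65.1846.
Gap = |95.4104 − 65.1846| = 30.2258.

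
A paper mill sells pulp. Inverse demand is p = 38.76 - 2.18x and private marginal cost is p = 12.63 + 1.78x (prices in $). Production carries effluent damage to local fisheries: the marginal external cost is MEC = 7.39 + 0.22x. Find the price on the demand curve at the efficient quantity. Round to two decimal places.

P = $28.99

Social marginal cost = private MC + MEC = 20.02 + 2.00x.
Set SMC = demand: 20.02 + 2.00x = 38.76 - 2.18x → x* = 4.4833.
Consumer price on the demand curve at x*: 38.76 − 2.18×4.4833 = 28.9864.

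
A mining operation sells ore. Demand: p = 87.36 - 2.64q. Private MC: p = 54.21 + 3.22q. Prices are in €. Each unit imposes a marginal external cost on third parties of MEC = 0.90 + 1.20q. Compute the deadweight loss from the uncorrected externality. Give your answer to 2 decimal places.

Market equilibrium (private): 54.21 + 3.22q = 87.36 - 2.64q → q_m = 5.6570.
Social marginal cost = private MC + MEC = 55.11 + 4.42q.
Set SMC = demand: 55.11 + 4.42q = 87.36 - 2.64q → q* = 4.5680.
The welfare-loss triangle has base |q_m − q*| and height MEC(q_m) (the vertical gap between SMC and demand is zero at q* and MEC at q_m).
DWL = ½ × 1.0890 × 7.6884 = 4.1863.

DWL = €4.19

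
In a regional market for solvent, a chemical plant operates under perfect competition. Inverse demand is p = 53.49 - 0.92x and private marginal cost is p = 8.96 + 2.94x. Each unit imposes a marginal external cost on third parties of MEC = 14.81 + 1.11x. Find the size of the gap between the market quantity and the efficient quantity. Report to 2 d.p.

Market equilibrium (private): 8.96 + 2.94x = 53.49 - 0.92x → x_m = 11.5363.
Social marginal cost = private MC + MEC = 23.77 + 4.05x.
Set SMC = demand: 23.77 + 4.05x = 53.49 - 0.92x → x* = 5.9799.
Gap = |11.5363 − 5.9799| = 5.5564.

5.56 units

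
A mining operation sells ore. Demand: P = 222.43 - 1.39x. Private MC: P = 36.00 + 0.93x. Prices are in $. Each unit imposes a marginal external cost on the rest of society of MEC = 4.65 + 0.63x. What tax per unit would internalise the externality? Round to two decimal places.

tax = $43.47 per unit

Social marginal cost = private MC + MEC = 40.65 + 1.56x.
Set SMC = demand: 40.65 + 1.56x = 222.43 - 1.39x → x* = 61.6203.
The Pigouvian tax equals MEC at x*: 4.65 + 0.63×61.6203 = 43.4708.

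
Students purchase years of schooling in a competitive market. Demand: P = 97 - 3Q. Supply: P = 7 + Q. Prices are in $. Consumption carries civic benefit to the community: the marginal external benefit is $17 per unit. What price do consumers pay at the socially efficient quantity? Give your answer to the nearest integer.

Social marginal benefit = demand + MEB = 114 - 3Q.
Set SMB = MC: 114 - 3Q = 7 + Q → Q* = 26.7500.
Consumer price on the demand curve at Q*: 97 − 3×26.7500 = 16.7500.

P = $17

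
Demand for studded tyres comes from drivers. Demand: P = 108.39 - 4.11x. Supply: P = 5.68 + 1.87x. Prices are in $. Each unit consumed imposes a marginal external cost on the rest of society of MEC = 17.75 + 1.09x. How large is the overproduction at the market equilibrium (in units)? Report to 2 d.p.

Market equilibrium (private): 5.68 + 1.87x = 108.39 - 4.11x → x_m = 17.1756.
Social marginal benefit = demand − MEC = 90.64 - 5.20x.
Set SMB = MC: 90.64 - 5.20x = 5.68 + 1.87x → x* = 12.0170.
Gap = |17.1756 − 12.0170| = 5.1586.

5.16 units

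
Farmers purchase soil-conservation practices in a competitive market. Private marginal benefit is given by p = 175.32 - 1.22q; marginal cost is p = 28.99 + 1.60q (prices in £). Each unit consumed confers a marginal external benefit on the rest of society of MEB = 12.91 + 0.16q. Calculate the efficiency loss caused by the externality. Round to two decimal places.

DWL = £84.58

Market equilibrium (private): 28.99 + 1.60q = 175.32 - 1.22q → q_m = 51.8901.
Social marginal benefit = demand + MEB = 188.23 - 1.06q.
Set SMB = MC: 188.23 - 1.06q = 28.99 + 1.60q → q* = 59.8647.
Between q* and q_m the wedge SMB − MC runs linearly from 0 to MEB(q_m), so the loss is a triangle.
DWL = ½ × 7.9746 × 21.2124 = 84.5802.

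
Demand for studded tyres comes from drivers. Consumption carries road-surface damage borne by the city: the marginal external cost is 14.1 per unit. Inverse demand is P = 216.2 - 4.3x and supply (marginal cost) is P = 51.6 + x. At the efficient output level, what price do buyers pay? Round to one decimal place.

Social marginal benefit = demand − MEC = 202.1 - 4.3x.
Set SMB = MC: 202.1 - 4.3x = 51.6 + x → x* = 28.3962.
Consumer price on the demand curve at x*: 216.2 − 4.3×28.3962 = 94.0963.

P = 94.1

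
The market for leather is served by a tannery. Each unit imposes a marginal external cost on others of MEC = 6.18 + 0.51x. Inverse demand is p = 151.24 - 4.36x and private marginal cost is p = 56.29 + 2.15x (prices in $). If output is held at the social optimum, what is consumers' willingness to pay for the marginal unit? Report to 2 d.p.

Social marginal cost = private MC + MEC = 62.47 + 2.66x.
Set SMC = demand: 62.47 + 2.66x = 151.24 - 4.36x → x* = 12.6453.
Consumer price on the demand curve at x*: 151.24 − 4.36×12.6453 = 96.1065.

P = $96.11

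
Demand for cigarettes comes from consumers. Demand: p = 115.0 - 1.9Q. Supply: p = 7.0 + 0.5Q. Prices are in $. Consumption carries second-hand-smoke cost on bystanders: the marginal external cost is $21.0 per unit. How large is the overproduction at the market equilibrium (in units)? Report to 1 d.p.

Market equilibrium (private): 7.0 + 0.5Q = 115.0 - 1.9Q → Q_m = 45.0000.
Social marginal benefit = demand − MEC = 94.0 - 1.9Q.
Set SMB = MC: 94.0 - 1.9Q = 7.0 + 0.5Q → Q* = 36.2500.
Gap = |45.0000 − 36.2500| = 8.7500.

8.8 units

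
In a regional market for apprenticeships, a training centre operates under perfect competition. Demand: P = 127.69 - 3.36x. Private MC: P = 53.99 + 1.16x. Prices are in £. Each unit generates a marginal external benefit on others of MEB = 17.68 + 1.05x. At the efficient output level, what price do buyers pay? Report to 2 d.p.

P = £39.21

Social marginal cost = private MC − MEB = 36.31 + 0.11x.
Set SMC = demand: 36.31 + 0.11x = 127.69 - 3.36x → x* = 26.3343.
Consumer price on the demand curve at x*: 127.69 − 3.36×26.3343 = 39.2068.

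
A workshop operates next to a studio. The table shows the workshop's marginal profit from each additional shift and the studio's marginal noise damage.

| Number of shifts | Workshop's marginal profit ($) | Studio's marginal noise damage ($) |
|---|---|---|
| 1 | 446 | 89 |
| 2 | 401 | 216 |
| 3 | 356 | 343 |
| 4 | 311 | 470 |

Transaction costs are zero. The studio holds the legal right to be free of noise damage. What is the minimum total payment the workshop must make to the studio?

Efficient level: marginal profit ≥ marginal noise damage through level 3, so k* = 3.
With the studio holding the right, the workshop must at least compensate total damage at k*: 89 + 216 + 343 = 648.

$648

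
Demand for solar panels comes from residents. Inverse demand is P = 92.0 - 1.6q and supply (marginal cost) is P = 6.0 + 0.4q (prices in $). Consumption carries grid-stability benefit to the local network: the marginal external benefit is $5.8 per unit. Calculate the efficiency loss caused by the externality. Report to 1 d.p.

DWL = $8.4

Market equilibrium (private): 6.0 + 0.4q = 92.0 - 1.6q → q_m = 43.0000.
Social marginal benefit = demand + MEB = 97.8 - 1.6q.
Set SMB = MC: 97.8 - 1.6q = 6.0 + 0.4q → q* = 45.9000.
Height of the DWL triangle at q_m is SMB(q_m) − MC(q_m) = MEB(q_m) = 5.8000.
DWL = ½ × 2.9000 × 5.8000 = 8.4100.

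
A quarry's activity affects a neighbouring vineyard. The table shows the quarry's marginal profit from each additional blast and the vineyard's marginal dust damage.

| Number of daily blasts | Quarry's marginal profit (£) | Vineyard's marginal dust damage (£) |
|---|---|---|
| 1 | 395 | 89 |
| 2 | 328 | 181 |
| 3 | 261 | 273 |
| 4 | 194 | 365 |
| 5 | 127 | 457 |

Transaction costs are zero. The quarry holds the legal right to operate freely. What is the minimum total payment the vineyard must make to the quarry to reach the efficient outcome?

Left alone the quarry would choose level 5 (marginal profit stays positive).
Efficient level: k* = 2 (marginal profit ≥ marginal dust damage through 2).
The vineyard must at least cover the quarry's forgone profit from cutting 5→2: 261 + 194 + 127 = 582.

£582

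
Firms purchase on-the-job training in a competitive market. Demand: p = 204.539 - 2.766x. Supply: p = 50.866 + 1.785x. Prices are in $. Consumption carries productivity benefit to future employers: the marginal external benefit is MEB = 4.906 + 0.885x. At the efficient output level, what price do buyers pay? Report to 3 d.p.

P = $84.891

Social marginal benefit = demand + MEB = 209.445 - 1.881x.
Set SMB = MC: 209.445 - 1.881x = 50.866 + 1.785x → x* = 43.2567.
Consumer price on the demand curve at x*: 204.539 − 2.766×43.2567 = 84.8910.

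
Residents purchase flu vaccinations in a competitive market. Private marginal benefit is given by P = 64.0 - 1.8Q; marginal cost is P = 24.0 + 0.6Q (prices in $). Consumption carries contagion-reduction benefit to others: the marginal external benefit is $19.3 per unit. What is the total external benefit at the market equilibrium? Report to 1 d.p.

Market equilibrium (private): 24.0 + 0.6Q = 64.0 - 1.8Q → Q_m = 16.6667.
Total external benefit = MEB × Q_m = 19.3 × 16.6667 = 321.6673.

$321.7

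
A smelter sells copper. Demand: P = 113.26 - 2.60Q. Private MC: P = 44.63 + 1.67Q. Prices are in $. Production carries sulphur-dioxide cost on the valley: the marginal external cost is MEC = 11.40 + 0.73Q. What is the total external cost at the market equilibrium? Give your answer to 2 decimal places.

Market equilibrium (private): 44.63 + 1.67Q = 113.26 - 2.60Q → Q_m = 16.0726.
Total external cost = ∫₀^{Q_m} (11.40 + 0.73Q) dQ = 11.40×16.0726 + ½×0.73×16.0726² = 277.5175.

$277.52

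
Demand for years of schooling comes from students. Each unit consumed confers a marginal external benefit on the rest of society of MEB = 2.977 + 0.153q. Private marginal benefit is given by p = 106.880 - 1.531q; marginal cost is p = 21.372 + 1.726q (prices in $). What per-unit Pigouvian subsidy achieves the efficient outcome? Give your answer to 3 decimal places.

Social marginal benefit = demand + MEB = 109.857 - 1.378q.
Set SMB = MC: 109.857 - 1.378q = 21.372 + 1.726q → q* = 28.5068.
The Pigouvian subsidy equals MEB at q*: 2.977 + 0.153×28.5068 = 7.3385.

subsidy = $7.339 per unit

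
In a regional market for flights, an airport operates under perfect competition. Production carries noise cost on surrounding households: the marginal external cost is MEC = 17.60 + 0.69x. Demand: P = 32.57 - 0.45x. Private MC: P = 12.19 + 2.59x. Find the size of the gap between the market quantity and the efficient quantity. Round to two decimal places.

Market equilibrium (private): 12.19 + 2.59x = 32.57 - 0.45x → x_m = 6.7039.
Social marginal cost = private MC + MEC = 29.79 + 3.28x.
Set SMC = demand: 29.79 + 3.28x = 32.57 - 0.45x → x* = 0.7453.
Gap = |6.7039 − 0.7453| = 5.9586.

5.96 units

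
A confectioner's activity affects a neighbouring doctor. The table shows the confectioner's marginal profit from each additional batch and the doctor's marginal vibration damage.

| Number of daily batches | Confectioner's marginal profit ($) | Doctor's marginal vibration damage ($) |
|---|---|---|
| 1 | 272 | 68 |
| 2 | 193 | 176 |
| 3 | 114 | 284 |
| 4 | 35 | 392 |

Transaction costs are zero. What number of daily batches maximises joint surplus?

2

Bargaining reaches the level where marginal profit last exceeds marginal vibration damage.
That holds through level 2 (193 ≥ 176) but not at 3 (114 < 284).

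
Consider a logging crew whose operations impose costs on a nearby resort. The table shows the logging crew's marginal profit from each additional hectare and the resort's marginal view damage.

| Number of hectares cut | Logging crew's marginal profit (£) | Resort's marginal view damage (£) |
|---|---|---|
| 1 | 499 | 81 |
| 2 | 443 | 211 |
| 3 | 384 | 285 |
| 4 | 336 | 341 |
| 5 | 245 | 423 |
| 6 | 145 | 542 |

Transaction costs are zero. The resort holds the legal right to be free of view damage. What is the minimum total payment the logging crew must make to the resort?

Efficient level: marginal profit ≥ marginal view damage through level 3, so k* = 3.
With the resort holding the right, the logging crew must at least compensate total damage at k*: 81 + 211 + 285 = 577.

£577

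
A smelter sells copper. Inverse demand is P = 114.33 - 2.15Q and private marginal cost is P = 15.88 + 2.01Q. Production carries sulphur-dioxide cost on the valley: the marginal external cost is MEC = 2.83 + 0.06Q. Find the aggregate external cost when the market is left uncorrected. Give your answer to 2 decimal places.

83.78

Market equilibrium (private): 15.88 + 2.01Q = 114.33 - 2.15Q → Q_m = 23.6659.
Total external cost = ∫₀^{Q_m} (2.83 + 0.06Q) dQ = 2.83×23.6659 + ½×0.06×23.6659² = 83.7767.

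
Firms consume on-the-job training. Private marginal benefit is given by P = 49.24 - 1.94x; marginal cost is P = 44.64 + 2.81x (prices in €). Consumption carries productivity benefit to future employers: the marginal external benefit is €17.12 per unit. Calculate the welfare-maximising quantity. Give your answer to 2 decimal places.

Social marginal benefit = demand + MEB = 66.36 - 1.94x.
Set SMB = MC: 66.36 - 1.94x = 44.64 + 2.81x → x* = 4.5726.

x* = 4.57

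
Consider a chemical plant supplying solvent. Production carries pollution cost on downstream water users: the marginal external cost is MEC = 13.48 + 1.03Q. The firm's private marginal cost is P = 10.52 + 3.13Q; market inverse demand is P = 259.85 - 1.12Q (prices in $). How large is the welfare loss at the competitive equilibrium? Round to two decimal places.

DWL = $517.24

Market equilibrium (private): 10.52 + 3.13Q = 259.85 - 1.12Q → Q_m = 58.6659.
Social marginal cost = private MC + MEC = 24.00 + 4.16Q.
Set SMC = demand: 24.00 + 4.16Q = 259.85 - 1.12Q → Q* = 44.6686.
The loss is the area between SMC and demand from Q* to Q_m; with linear curves that's a triangle of height MEC(Q_m).
DWL = ½ × 13.9973 × 73.9059 = 517.2415.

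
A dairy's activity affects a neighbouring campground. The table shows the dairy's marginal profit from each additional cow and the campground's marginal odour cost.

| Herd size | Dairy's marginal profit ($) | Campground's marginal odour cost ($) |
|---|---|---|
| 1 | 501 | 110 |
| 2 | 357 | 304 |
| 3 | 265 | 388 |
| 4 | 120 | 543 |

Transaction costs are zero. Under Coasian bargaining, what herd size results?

Bargaining reaches the level where marginal profit last exceeds marginal odour cost.
That holds through level 2 (357 ≥ 304) but not at 3 (265 < 388).

2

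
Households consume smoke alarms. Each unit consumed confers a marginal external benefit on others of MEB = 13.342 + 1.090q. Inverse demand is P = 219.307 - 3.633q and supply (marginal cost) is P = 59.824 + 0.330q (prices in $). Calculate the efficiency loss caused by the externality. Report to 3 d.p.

Market equilibrium (private): 59.824 + 0.330q = 219.307 - 3.633q → q_m = 40.2430.
Social marginal benefit = demand + MEB = 232.649 - 2.543q.
Set SMB = MC: 232.649 - 2.543q = 59.824 + 0.330q → q* = 60.1549.
The welfare-loss triangle has base |q_m − q*| and height MEB(q_m) (the vertical gap between SMB and MC is zero at q* and MEB at q_m).
DWL = ½ × 19.9119 × 57.2069 = 569.5490.

DWL = $569.549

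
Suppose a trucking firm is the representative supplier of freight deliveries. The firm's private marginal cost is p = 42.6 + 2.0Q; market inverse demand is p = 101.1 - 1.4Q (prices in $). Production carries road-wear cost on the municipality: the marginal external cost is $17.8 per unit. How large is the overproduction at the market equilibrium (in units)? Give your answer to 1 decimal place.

5.2 units

Market equilibrium (private): 42.6 + 2.0Q = 101.1 - 1.4Q → Q_m = 17.2059.
Social marginal cost = private MC + MEC = 60.4 + 2.0Q.
Set SMC = demand: 60.4 + 2.0Q = 101.1 - 1.4Q → Q* = 11.9706.
Gap = |17.2059 − 11.9706| = 5.2353.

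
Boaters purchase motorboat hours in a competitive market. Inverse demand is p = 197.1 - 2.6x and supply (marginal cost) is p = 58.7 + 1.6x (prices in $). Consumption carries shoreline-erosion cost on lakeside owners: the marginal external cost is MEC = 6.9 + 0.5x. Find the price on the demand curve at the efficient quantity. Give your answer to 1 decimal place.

Social marginal benefit = demand − MEC = 190.2 - 3.1x.
Set SMB = MC: 190.2 - 3.1x = 58.7 + 1.6x → x* = 27.9787.
Consumer price on the demand curve at x*: 197.1 − 2.6×27.9787 = 124.3554.

P = $124.4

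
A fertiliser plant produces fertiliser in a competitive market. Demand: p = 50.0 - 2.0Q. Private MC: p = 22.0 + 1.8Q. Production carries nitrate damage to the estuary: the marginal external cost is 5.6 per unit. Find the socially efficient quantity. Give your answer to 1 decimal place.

Q* = 5.9

Social marginal cost = private MC + MEC = 27.6 + 1.8Q.
Set SMC = demand: 27.6 + 1.8Q = 50.0 - 2.0Q → Q* = 5.8947.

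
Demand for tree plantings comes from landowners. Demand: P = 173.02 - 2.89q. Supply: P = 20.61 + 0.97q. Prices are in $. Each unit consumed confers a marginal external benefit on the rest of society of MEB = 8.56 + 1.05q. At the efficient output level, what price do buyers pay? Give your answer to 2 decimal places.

P = $7.47

Social marginal benefit = demand + MEB = 181.58 - 1.84q.
Set SMB = MC: 181.58 - 1.84q = 20.61 + 0.97q → q* = 57.2847.
Consumer price on the demand curve at q*: 173.02 − 2.89×57.2847 = 7.4672.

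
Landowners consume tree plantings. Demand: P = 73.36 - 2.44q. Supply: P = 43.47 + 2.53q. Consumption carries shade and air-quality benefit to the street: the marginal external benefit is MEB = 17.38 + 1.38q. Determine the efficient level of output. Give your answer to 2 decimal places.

Social marginal benefit = demand + MEB = 90.74 - 1.06q.
Set SMB = MC: 90.74 - 1.06q = 43.47 + 2.53q → q* = 13.1671.

q* = 13.17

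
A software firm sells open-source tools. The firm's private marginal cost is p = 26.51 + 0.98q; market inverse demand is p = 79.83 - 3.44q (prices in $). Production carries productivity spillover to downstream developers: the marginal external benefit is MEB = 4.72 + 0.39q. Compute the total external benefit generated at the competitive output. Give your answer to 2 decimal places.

Market equilibrium (private): 26.51 + 0.98q = 79.83 - 3.44q → q_m = 12.0633.
Total external benefit = ∫₀^{q_m} (4.72 + 0.39q) dq = 4.72×12.0633 + ½×0.39×12.0633² = 85.3158.

$85.32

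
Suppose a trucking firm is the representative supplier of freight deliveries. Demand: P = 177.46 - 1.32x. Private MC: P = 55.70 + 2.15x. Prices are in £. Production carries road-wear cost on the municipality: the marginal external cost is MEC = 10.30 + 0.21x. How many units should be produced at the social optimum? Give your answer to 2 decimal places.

x* = 30.29

Social marginal cost = private MC + MEC = 66.00 + 2.36x.
Set SMC = demand: 66.00 + 2.36x = 177.46 - 1.32x → x* = 30.2880.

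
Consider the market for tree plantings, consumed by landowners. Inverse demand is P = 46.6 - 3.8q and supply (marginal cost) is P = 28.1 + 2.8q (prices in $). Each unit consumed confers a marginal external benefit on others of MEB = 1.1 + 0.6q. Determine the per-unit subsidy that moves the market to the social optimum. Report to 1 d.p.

subsidy = $3.1 per unit

Social marginal benefit = demand + MEB = 47.7 - 3.2q.
Set SMB = MC: 47.7 - 3.2q = 28.1 + 2.8q → q* = 3.2667.
The Pigouvian subsidy equals MEB at q*: 1.1 + 0.6×3.2667 = 3.0600.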